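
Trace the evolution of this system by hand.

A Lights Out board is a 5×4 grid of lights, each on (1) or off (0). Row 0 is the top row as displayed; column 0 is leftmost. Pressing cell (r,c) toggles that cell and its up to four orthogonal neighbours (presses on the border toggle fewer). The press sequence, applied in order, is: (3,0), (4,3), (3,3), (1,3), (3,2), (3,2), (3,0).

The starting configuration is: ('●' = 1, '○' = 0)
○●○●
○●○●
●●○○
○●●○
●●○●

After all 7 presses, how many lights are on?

10

gen 0: ○●○●
○●○●
●●○○
○●●○
●●○●
gen 1: ○●○●
○●○●
○●○○
●○●○
○●○●
gen 2: ○●○●
○●○●
○●○○
●○●●
○●●○
gen 3: ○●○●
○●○●
○●○●
●○○○
○●●●
gen 4: ○●○○
○●●○
○●○○
●○○○
○●●●
gen 5: ○●○○
○●●○
○●●○
●●●●
○●○●
gen 6: ○●○○
○●●○
○●○○
●○○○
○●●●
gen 7: ○●○○
○●●○
●●○○
○●○○
●●●●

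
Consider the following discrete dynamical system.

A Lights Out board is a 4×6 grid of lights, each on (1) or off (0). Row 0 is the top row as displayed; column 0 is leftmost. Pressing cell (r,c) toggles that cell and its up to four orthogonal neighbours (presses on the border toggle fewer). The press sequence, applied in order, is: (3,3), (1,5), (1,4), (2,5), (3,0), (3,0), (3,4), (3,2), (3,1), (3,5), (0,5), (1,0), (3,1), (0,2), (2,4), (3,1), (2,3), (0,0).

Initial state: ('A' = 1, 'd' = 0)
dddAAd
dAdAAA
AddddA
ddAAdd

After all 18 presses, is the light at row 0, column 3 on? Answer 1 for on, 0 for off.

0

0) dddAAd
dAdAAA
AddddA
ddAAdd
1) dddAAd
dAdAAA
AddAdA
ddddAd
2) dddAAA
dAdAdd
AddAdd
ddddAd
3) dddAdA
dAddAA
AddAAd
ddddAd
4) dddAdA
dAddAd
AddAdA
ddddAA
5) dddAdA
dAddAd
dddAdA
AAddAA
6) dddAdA
dAddAd
AddAdA
ddddAA
7) dddAdA
dAddAd
AddAAA
dddAdd
8) dddAdA
dAddAd
AdAAAA
dAAddd
9) dddAdA
dAddAd
AAAAAA
Addddd
10) dddAdA
dAddAd
AAAAAd
AdddAA
11) dddAAd
dAddAA
AAAAAd
AdddAA
12) AddAAd
AdddAA
dAAAAd
AdddAA
13) AddAAd
AdddAA
ddAAAd
dAAdAA
14) AAAdAd
AdAdAA
ddAAAd
dAAdAA
15) AAAdAd
AdAddA
ddAddA
dAAddA
16) AAAdAd
AdAddA
dAAddA
AddddA
17) AAAdAd
AdAAdA
dAdAAA
AddAdA
18) ddAdAd
ddAAdA
dAdAAA
AddAdA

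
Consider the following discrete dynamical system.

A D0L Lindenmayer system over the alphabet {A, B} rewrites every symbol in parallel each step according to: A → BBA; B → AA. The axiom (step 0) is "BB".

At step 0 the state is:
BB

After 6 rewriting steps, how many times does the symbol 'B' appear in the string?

step 0: BB
step 1: AAAA
step 2: BBABBABBABBA
step 3: AAAABBAAAAABBAAAAABBAAAAABBA
step 4: BBABBABBABBAAAAABBABBABBABBABBAAAAABBABBABBABBABBAAAAABBABBABBABBABBAAAAABBA
step 5: AAAABBAAAAABBAAAAABBAAAAABBABBABBABBABBAAAAABBAAAAABBAAAAA…ABBAAAAABBAAAAABBAAAAABBAAAAABBAAAAABBABBABBABBABBAAAAABBA  (len 188)
step 6: BBABBABBABBAAAAABBABBABBABBABBAAAAABBABBABBABBABBAAAAABBAB…ABBAAAAABBAAAAABBAAAAABBAAAAABBAAAAABBABBABBABBABBAAAAABBA  (len 492)

232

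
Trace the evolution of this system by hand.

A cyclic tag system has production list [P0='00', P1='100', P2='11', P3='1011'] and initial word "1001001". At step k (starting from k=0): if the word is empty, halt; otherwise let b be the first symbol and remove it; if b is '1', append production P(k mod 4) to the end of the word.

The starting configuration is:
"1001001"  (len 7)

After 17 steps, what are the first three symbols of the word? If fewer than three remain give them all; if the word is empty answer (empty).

k=0  "1001001"  (len 7)
k=1  "00100100"  (len 8)
k=2  "0100100"  (len 7)
k=3  "100100"  (len 6)
k=4  "001001011"  (len 9)
k=5  "01001011"  (len 8)
k=6  "1001011"  (len 7)
k=7  "00101111"  (len 8)
k=8  "0101111"  (len 7)
k=9  "101111"  (len 6)
k=10  "01111100"  (len 8)
k=11  "1111100"  (len 7)
k=12  "1111001011"  (len 10)
k=13  "11100101100"  (len 11)
k=14  "1100101100100"  (len 13)
k=15  "10010110010011"  (len 14)
k=16  "00101100100111011"  (len 17)
k=17  "0101100100111011"  (len 16)

010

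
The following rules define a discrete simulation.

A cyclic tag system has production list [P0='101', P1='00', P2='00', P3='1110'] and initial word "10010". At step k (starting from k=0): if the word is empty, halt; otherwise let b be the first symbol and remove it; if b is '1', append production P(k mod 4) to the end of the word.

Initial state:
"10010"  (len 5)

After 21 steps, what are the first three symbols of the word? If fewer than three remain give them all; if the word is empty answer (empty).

000

gen 0: "10010"  (len 5)
gen 1: "0010101"  (len 7)
gen 2: "010101"  (len 6)
gen 3: "10101"  (len 5)
gen 4: "01011110"  (len 8)
gen 5: "1011110"  (len 7)
gen 6: "01111000"  (len 8)
gen 7: "1111000"  (len 7)
gen 8: "1110001110"  (len 10)
gen 9: "110001110101"  (len 12)
gen 10: "1000111010100"  (len 13)
gen 11: "00011101010000"  (len 14)
gen 12: "0011101010000"  (len 13)
gen 13: "011101010000"  (len 12)
gen 14: "11101010000"  (len 11)
gen 15: "110101000000"  (len 12)
gen 16: "101010000001110"  (len 15)
gen 17: "01010000001110101"  (len 17)
gen 18: "1010000001110101"  (len 16)
gen 19: "01000000111010100"  (len 17)
gen 20: "1000000111010100"  (len 16)
gen 21: "000000111010100101"  (len 18)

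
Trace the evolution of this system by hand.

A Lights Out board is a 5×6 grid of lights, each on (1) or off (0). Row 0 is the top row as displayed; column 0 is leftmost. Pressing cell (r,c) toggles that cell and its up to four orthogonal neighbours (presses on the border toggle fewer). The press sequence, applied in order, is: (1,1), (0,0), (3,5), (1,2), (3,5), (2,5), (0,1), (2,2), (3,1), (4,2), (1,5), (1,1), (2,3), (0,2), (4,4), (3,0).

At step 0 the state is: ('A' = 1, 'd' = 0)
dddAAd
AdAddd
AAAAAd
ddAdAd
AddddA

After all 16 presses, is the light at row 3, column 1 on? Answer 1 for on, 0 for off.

[0] dddAAd
AdAddd
AAAAAd
ddAdAd
AddddA
[1] dAdAAd
dAdddd
AdAAAd
ddAdAd
AddddA
[2] AddAAd
AAdddd
AdAAAd
ddAdAd
AddddA
[3] AddAAd
AAdddd
AdAAAA
ddAddA
Addddd
[4] AdAAAd
AdAAdd
AddAAA
ddAddA
Addddd
[5] AdAAAd
AdAAdd
AddAAd
ddAdAd
AddddA
[6] AdAAAd
AdAAdA
AddAdA
ddAdAA
AddddA
[7] dAdAAd
AAAAdA
AddAdA
ddAdAA
AddddA
[8] dAdAAd
AAdAdA
AAAddA
ddddAA
AddddA
[9] dAdAAd
AAdAdA
AdAddA
AAAdAA
AAdddA
[10] dAdAAd
AAdAdA
AdAddA
AAddAA
AdAAdA
[11] dAdAAA
AAdAAd
AdAddd
AAddAA
AdAAdA
[12] dddAAA
ddAAAd
AAAddd
AAddAA
AdAAdA
[13] dddAAA
ddAdAd
AAdAAd
AAdAAA
AdAAdA
[14] dAAdAA
ddddAd
AAdAAd
AAdAAA
AdAAdA
[15] dAAdAA
ddddAd
AAdAAd
AAdAdA
AdAdAd
[16] dAAdAA
ddddAd
dAdAAd
dddAdA
ddAdAd

0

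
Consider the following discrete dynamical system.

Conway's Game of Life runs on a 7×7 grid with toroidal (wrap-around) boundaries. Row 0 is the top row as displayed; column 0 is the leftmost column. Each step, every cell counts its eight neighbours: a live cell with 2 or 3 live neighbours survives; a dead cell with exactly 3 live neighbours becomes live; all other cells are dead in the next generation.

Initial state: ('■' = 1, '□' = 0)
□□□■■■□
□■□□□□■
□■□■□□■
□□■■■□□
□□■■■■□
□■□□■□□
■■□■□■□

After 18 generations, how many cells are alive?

2

0) □□□■■■□
□■□□□□■
□■□■□□■
□□■■■□□
□□■■■■□
□■□□■□□
■■□■□■□
1) □■□■□■□
□□□■□□■
□■□■■■□
□■□□□□□
□■□□□■□
■■□□□□■
■■□■□■■
2) □■□■□■□
■□□■□□■
■□□■■■□
■■□□□■□
□■■□□□■
□□□□■□□
□□□□□■□
3) ■□■□□■□
■■□■□□□
□□■■□■□
□□□■□■□
□■■□□■■
□□□□□■□
□□□□□■□
4) ■□■□■□□
■□□■□□□
□■□■□□■
□■□■□■□
□□■□□■■
□□□□■■□
□□□□■■□
5) □■□□■■■
■□□■■□■
□■□■□□■
□■□■□■□
□□■■□□■
□□□■□□□
□□□□□□■
6) □□□■■□□
□■□■□□□
□■□■□□■
□■□■□■■
□□□■□□□
□□■■□□□
■□□□■□■
7) ■□■■■■□
■□□■□□□
□■□■□■■
□□□■□■■
□□□■□□□
□□■■■□□
□□■□■■□
8) □□■□□■□
■□□□□□□
□□□■□■□
■□□■□■■
□□□□□■□
□□■□□■□
□□□□□□■
9) □□□□□□■
□□□□■□■
■□□□□■□
□□□□□■□
□□□□□■□
□□□□□■■
□□□□□■■
10) ■□□□□□■
■□□□□□■
□□□□■■□
□□□□■■□
□□□□■■□
□□□□■□□
■□□□□□□
11) □■□□□□□
■□□□□□□
□□□□■□□
□□□■□□■
□□□■□□□
□□□□■■□
■□□□□□■
12) □■□□□□■
□□□□□□□
□□□□□□□
□□□■■□□
□□□■□■□
□□□□■■■
■□□□□■■
13) □□□□□■■
□□□□□□□
□□□□□□□
□□□■■□□
□□□■□□■
■□□□□□□
□□□□■□□
14) □□□□□■□
□□□□□□□
□□□□□□□
□□□■■□□
□□□■■□□
□□□□□□□
□□□□□■■
15) □□□□□■■
□□□□□□□
□□□□□□□
□□□■■□□
□□□■■□□
□□□□■■□
□□□□□■■
16) □□□□□■■
□□□□□□□
□□□□□□□
□□□■■□□
□□□□□□□
□□□■□□■
□□□□□□□
17) □□□□□□□
□□□□□□□
□□□□□□□
□□□□□□□
□□□■■□□
□□□□□□□
□□□□□■■
18) □□□□□□□
□□□□□□□
□□□□□□□
□□□□□□□
□□□□□□□
□□□□■■□
□□□□□□□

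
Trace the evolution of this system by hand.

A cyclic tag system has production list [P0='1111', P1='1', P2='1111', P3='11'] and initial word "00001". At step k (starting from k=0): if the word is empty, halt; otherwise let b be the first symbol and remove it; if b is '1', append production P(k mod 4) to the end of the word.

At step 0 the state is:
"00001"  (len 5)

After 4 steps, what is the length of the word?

t=0: "00001"  (len 5)
t=1: "0001"  (len 4)
t=2: "001"  (len 3)
t=3: "01"  (len 2)
t=4: "1"  (len 1)

1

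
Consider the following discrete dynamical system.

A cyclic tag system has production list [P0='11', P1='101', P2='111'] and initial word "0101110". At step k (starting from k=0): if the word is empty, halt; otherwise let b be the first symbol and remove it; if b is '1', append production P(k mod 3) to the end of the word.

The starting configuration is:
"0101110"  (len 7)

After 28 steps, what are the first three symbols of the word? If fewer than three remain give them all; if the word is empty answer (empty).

k=0  "0101110"  (len 7)
k=1  "101110"  (len 6)
k=2  "01110101"  (len 8)
k=3  "1110101"  (len 7)
k=4  "11010111"  (len 8)
k=5  "1010111101"  (len 10)
k=6  "010111101111"  (len 12)
k=7  "10111101111"  (len 11)
k=8  "0111101111101"  (len 13)
k=9  "111101111101"  (len 12)
k=10  "1110111110111"  (len 13)
k=11  "110111110111101"  (len 15)
k=12  "10111110111101111"  (len 17)
k=13  "011111011110111111"  (len 18)
k=14  "11111011110111111"  (len 17)
k=15  "1111011110111111111"  (len 19)
k=16  "11101111011111111111"  (len 20)
k=17  "1101111011111111111101"  (len 22)
k=18  "101111011111111111101111"  (len 24)
k=19  "0111101111111111110111111"  (len 25)
k=20  "111101111111111110111111"  (len 24)
k=21  "11101111111111110111111111"  (len 26)
k=22  "110111111111111011111111111"  (len 27)
k=23  "10111111111111011111111111101"  (len 29)
k=24  "0111111111111011111111111101111"  (len 31)
k=25  "111111111111011111111111101111"  (len 30)
k=26  "11111111111011111111111101111101"  (len 32)
k=27  "1111111111011111111111101111101111"  (len 34)
k=28  "11111111101111111111110111110111111"  (len 35)

111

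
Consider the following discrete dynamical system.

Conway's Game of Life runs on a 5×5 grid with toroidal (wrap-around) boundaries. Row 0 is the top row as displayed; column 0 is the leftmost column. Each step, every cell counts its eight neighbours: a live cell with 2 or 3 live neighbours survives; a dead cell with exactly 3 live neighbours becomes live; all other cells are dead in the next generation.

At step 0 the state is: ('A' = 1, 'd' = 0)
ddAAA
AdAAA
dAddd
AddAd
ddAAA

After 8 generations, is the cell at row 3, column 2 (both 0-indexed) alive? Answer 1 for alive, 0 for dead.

1

k=0  ddAAA
AdAAA
dAddd
AddAd
ddAAA
k=1  ddddd
Adddd
dAddd
AAdAd
AAddd
k=2  AAddd
ddddd
dAAdA
ddddA
AAAdA
k=3  ddAdA
ddAdd
AddAd
ddddA
ddAAA
k=4  dAAdA
dAAdA
dddAA
AdAdd
AdAdA
k=5  ddddA
dAddA
ddddA
AdAdd
ddAdA
k=6  ddddA
dddAA
dAdAA
AAddA
AAddA
k=7  ddddd
ddAdd
dAddd
ddddd
dAdAd
k=8  ddAdd
ddddd
ddddd
ddAdd
ddddd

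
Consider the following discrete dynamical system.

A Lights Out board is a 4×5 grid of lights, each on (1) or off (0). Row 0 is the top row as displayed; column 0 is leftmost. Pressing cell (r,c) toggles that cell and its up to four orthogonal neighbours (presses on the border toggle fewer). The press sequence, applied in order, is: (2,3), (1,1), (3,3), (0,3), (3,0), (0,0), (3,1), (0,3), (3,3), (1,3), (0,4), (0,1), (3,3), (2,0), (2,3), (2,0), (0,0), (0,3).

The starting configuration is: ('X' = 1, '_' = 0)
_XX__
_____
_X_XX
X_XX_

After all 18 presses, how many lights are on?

k=0  _XX__
_____
_X_XX
X_XX_
k=1  _XX__
___X_
_XX__
X_X__
k=2  __X__
XXXX_
__X__
X_X__
k=3  __X__
XXXX_
__XX_
X__XX
k=4  ___XX
XXX__
__XX_
X__XX
k=5  ___XX
XXX__
X_XX_
_X_XX
k=6  XX_XX
_XX__
X_XX_
_X_XX
k=7  XX_XX
_XX__
XXXX_
X_XXX
k=8  XXX__
_XXX_
XXXX_
X_XXX
k=9  XXX__
_XXX_
XXX__
X____
k=10  XXXX_
_X__X
XXXX_
X____
k=11  XXX_X
_X___
XXXX_
X____
k=12  ____X
_____
XXXX_
X____
k=13  ____X
_____
XXX__
X_XXX
k=14  ____X
X____
__X__
__XXX
k=15  ____X
X__X_
___XX
__X_X
k=16  ____X
___X_
XX_XX
X_X_X
k=17  XX__X
X__X_
XX_XX
X_X_X
k=18  XXXX_
X____
XX_XX
X_X_X

12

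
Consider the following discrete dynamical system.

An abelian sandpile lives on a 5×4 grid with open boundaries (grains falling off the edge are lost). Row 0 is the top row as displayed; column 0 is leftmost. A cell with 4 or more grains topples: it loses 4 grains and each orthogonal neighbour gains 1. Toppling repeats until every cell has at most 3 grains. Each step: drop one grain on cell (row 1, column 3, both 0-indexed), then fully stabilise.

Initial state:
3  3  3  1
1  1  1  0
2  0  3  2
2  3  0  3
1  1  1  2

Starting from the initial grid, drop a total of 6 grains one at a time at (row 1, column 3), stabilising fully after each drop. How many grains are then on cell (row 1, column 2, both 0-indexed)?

step 0: 3  3  3  1
1  1  1  0
2  0  3  2
2  3  0  3
1  1  1  2
step 1: 3  3  3  1
1  1  1  1
2  0  3  2
2  3  0  3
1  1  1  2
step 2: 3  3  3  1
1  1  1  2
2  0  3  2
2  3  0  3
1  1  1  2
step 3: 3  3  3  1
1  1  1  3
2  0  3  2
2  3  0  3
1  1  1  2
step 4: 3  3  3  2
1  1  2  0
2  0  3  3
2  3  0  3
1  1  1  2
step 5: 3  3  3  2
1  1  2  1
2  0  3  3
2  3  0  3
1  1  1  2
step 6: 3  3  3  2
1  1  2  2
2  0  3  3
2  3  0  3
1  1  1  2

2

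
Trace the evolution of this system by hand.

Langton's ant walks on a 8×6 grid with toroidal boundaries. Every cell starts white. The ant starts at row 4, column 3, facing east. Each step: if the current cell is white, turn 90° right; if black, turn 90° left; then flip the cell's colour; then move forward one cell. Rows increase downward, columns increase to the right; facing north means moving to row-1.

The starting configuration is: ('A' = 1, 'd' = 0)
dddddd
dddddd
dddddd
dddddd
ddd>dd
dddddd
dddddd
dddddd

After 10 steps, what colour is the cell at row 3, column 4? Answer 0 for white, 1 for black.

[0] dddddd
dddddd
dddddd
dddddd
ddd>dd
dddddd
dddddd
dddddd
[1] dddddd
dddddd
dddddd
dddddd
dddAdd
dddvdd
dddddd
dddddd
[2] dddddd
dddddd
dddddd
dddddd
dddAdd
dd<Add
dddddd
dddddd
[3] dddddd
dddddd
dddddd
dddddd
dd^Add
ddAAdd
dddddd
dddddd
[4] dddddd
dddddd
dddddd
dddddd
ddA>dd
ddAAdd
dddddd
dddddd
[5] dddddd
dddddd
dddddd
ddd^dd
ddAddd
ddAAdd
dddddd
dddddd
[6] dddddd
dddddd
dddddd
dddA>d
ddAddd
ddAAdd
dddddd
dddddd
[7] dddddd
dddddd
dddddd
dddAAd
ddAdvd
ddAAdd
dddddd
dddddd
[8] dddddd
dddddd
dddddd
dddAAd
ddA<Ad
ddAAdd
dddddd
dddddd
[9] dddddd
dddddd
dddddd
ddd^Ad
ddAAAd
ddAAdd
dddddd
dddddd
[10] dddddd
dddddd
dddddd
dd<dAd
ddAAAd
ddAAdd
dddddd
dddddd

1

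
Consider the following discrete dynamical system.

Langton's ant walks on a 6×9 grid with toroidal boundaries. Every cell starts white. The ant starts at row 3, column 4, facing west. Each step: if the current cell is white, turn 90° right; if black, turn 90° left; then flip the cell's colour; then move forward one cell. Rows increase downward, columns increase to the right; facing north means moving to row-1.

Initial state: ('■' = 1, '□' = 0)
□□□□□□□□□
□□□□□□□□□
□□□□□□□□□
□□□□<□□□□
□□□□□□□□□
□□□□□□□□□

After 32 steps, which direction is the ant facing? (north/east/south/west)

east

t=0: □□□□□□□□□
□□□□□□□□□
□□□□□□□□□
□□□□<□□□□
□□□□□□□□□
□□□□□□□□□
t=1: □□□□□□□□□
□□□□□□□□□
□□□□^□□□□
□□□□■□□□□
□□□□□□□□□
□□□□□□□□□
t=2: □□□□□□□□□
□□□□□□□□□
□□□□■>□□□
□□□□■□□□□
□□□□□□□□□
□□□□□□□□□
t=3: □□□□□□□□□
□□□□□□□□□
□□□□■■□□□
□□□□■v□□□
□□□□□□□□□
□□□□□□□□□
t=4: □□□□□□□□□
□□□□□□□□□
□□□□■■□□□
□□□□<■□□□
□□□□□□□□□
□□□□□□□□□
t=5: □□□□□□□□□
□□□□□□□□□
□□□□■■□□□
□□□□□■□□□
□□□□v□□□□
□□□□□□□□□
t=6: □□□□□□□□□
□□□□□□□□□
□□□□■■□□□
□□□□□■□□□
□□□<■□□□□
□□□□□□□□□
t=7: □□□□□□□□□
□□□□□□□□□
□□□□■■□□□
□□□^□■□□□
□□□■■□□□□
□□□□□□□□□
t=8: □□□□□□□□□
□□□□□□□□□
□□□□■■□□□
□□□■>■□□□
□□□■■□□□□
□□□□□□□□□
t=9: □□□□□□□□□
□□□□□□□□□
□□□□■■□□□
□□□■■■□□□
□□□■v□□□□
□□□□□□□□□
t=10: □□□□□□□□□
□□□□□□□□□
□□□□■■□□□
□□□■■■□□□
□□□■□>□□□
□□□□□□□□□
t=11: □□□□□□□□□
□□□□□□□□□
□□□□■■□□□
□□□■■■□□□
□□□■□■□□□
□□□□□v□□□
t=12: □□□□□□□□□
□□□□□□□□□
□□□□■■□□□
□□□■■■□□□
□□□■□■□□□
□□□□<■□□□
t=13: □□□□□□□□□
□□□□□□□□□
□□□□■■□□□
□□□■■■□□□
□□□■^■□□□
□□□□■■□□□
t=14: □□□□□□□□□
□□□□□□□□□
□□□□■■□□□
□□□■■■□□□
□□□■■>□□□
□□□□■■□□□
t=15: □□□□□□□□□
□□□□□□□□□
□□□□■■□□□
□□□■■^□□□
□□□■■□□□□
□□□□■■□□□
t=16: □□□□□□□□□
□□□□□□□□□
□□□□■■□□□
□□□■<□□□□
□□□■■□□□□
□□□□■■□□□
t=17: □□□□□□□□□
□□□□□□□□□
□□□□■■□□□
□□□■□□□□□
□□□■v□□□□
□□□□■■□□□
t=18: □□□□□□□□□
□□□□□□□□□
□□□□■■□□□
□□□■□□□□□
□□□■□>□□□
□□□□■■□□□
t=19: □□□□□□□□□
□□□□□□□□□
□□□□■■□□□
□□□■□□□□□
□□□■□■□□□
□□□□■v□□□
t=20: □□□□□□□□□
□□□□□□□□□
□□□□■■□□□
□□□■□□□□□
□□□■□■□□□
□□□□■□>□□
t=21: □□□□□□v□□
□□□□□□□□□
□□□□■■□□□
□□□■□□□□□
□□□■□■□□□
□□□□■□■□□
t=22: □□□□□<■□□
□□□□□□□□□
□□□□■■□□□
□□□■□□□□□
□□□■□■□□□
□□□□■□■□□
t=23: □□□□□■■□□
□□□□□□□□□
□□□□■■□□□
□□□■□□□□□
□□□■□■□□□
□□□□■^■□□
t=24: □□□□□■■□□
□□□□□□□□□
□□□□■■□□□
□□□■□□□□□
□□□■□■□□□
□□□□■■>□□
t=25: □□□□□■■□□
□□□□□□□□□
□□□□■■□□□
□□□■□□□□□
□□□■□■^□□
□□□□■■□□□
t=26: □□□□□■■□□
□□□□□□□□□
□□□□■■□□□
□□□■□□□□□
□□□■□■■>□
□□□□■■□□□
t=27: □□□□□■■□□
□□□□□□□□□
□□□□■■□□□
□□□■□□□□□
□□□■□■■■□
□□□□■■□v□
t=28: □□□□□■■□□
□□□□□□□□□
□□□□■■□□□
□□□■□□□□□
□□□■□■■■□
□□□□■■<■□
t=29: □□□□□■■□□
□□□□□□□□□
□□□□■■□□□
□□□■□□□□□
□□□■□■^■□
□□□□■■■■□
t=30: □□□□□■■□□
□□□□□□□□□
□□□□■■□□□
□□□■□□□□□
□□□■□<□■□
□□□□■■■■□
t=31: □□□□□■■□□
□□□□□□□□□
□□□□■■□□□
□□□■□□□□□
□□□■□□□■□
□□□□■v■■□
t=32: □□□□□■■□□
□□□□□□□□□
□□□□■■□□□
□□□■□□□□□
□□□■□□□■□
□□□□■□>■□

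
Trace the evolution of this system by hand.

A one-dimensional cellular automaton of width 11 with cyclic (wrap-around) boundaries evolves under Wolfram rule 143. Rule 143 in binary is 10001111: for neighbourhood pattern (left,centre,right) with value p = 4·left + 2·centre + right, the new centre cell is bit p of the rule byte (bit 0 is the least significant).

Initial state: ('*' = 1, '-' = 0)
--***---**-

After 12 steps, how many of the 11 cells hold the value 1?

7

gen 0: --***---**-
gen 1: ****--***--
gen 2: ***--***--*
gen 3: **--***--**
gen 4: *--***--***
gen 5: --***--****
gen 6: -***--****-
gen 7: ***--****--
gen 8: **--****--*
gen 9: *--****--**
gen 10: --****--***
gen 11: -****--***-
gen 12: ****--***--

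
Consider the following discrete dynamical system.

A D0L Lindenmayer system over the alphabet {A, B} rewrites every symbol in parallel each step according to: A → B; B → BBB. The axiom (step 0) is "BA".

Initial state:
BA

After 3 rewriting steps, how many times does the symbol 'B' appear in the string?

36

step 0: BA
step 1: BBBB
step 2: BBBBBBBBBBBB
step 3: BBBBBBBBBBBBBBBBBBBBBBBBBBBBBBBBBBBB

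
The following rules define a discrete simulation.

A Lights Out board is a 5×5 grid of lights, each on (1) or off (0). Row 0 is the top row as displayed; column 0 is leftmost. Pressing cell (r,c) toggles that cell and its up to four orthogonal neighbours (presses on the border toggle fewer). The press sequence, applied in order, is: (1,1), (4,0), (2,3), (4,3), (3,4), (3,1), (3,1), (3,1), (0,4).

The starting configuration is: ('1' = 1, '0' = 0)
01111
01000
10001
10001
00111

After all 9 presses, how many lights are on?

15

gen 0: 01111
01000
10001
10001
00111
gen 1: 00111
10100
11001
10001
00111
gen 2: 00111
10100
11001
00001
11111
gen 3: 00111
10110
11110
00011
11111
gen 4: 00111
10110
11110
00001
11000
gen 5: 00111
10110
11111
00010
11001
gen 6: 00111
10110
10111
11110
10001
gen 7: 00111
10110
11111
00010
11001
gen 8: 00111
10110
10111
11110
10001
gen 9: 00100
10111
10111
11110
10001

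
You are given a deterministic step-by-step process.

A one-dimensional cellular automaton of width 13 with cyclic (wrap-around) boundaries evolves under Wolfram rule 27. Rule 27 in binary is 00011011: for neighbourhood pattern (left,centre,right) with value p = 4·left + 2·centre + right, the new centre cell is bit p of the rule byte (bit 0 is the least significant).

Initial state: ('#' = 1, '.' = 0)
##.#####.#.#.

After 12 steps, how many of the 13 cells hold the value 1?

step 0: ##.#####.#.#.
step 1: #..#.........
step 2: .##.#########
step 3: .#..#........
step 4: #.##.########
step 5: ..#..#.......
step 6: ##.##.#######
step 7: ...#..#......
step 8: ###.##.######
step 9: ....#..#.....
step 10: ####.##.#####
step 11: .....#..#....
step 12: #####.##.####

11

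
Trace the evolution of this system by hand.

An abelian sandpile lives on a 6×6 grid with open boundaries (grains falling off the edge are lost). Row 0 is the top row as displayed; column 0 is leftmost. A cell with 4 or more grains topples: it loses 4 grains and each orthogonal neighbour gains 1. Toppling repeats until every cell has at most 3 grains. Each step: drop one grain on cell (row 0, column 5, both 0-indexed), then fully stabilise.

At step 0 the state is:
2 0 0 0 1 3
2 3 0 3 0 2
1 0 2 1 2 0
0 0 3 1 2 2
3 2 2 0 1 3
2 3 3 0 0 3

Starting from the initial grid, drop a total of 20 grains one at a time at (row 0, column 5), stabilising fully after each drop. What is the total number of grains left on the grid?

57

step 0: 2 0 0 0 1 3
2 3 0 3 0 2
1 0 2 1 2 0
0 0 3 1 2 2
3 2 2 0 1 3
2 3 3 0 0 3
step 1: 2 0 0 0 2 0
2 3 0 3 0 3
1 0 2 1 2 0
0 0 3 1 2 2
3 2 2 0 1 3
2 3 3 0 0 3
step 2: 2 0 0 0 2 1
2 3 0 3 0 3
1 0 2 1 2 0
0 0 3 1 2 2
3 2 2 0 1 3
2 3 3 0 0 3
step 3: 2 0 0 0 2 2
2 3 0 3 0 3
1 0 2 1 2 0
0 0 3 1 2 2
3 2 2 0 1 3
2 3 3 0 0 3
step 4: 2 0 0 0 2 3
2 3 0 3 0 3
1 0 2 1 2 0
0 0 3 1 2 2
3 2 2 0 1 3
2 3 3 0 0 3
step 5: 2 0 0 0 3 1
2 3 0 3 1 0
1 0 2 1 2 1
0 0 3 1 2 2
3 2 2 0 1 3
2 3 3 0 0 3
step 6: 2 0 0 0 3 2
2 3 0 3 1 0
1 0 2 1 2 1
0 0 3 1 2 2
3 2 2 0 1 3
2 3 3 0 0 3
step 7: 2 0 0 0 3 3
2 3 0 3 1 0
1 0 2 1 2 1
0 0 3 1 2 2
3 2 2 0 1 3
2 3 3 0 0 3
step 8: 2 0 0 1 0 1
2 3 0 3 2 1
1 0 2 1 2 1
0 0 3 1 2 2
3 2 2 0 1 3
2 3 3 0 0 3
step 9: 2 0 0 1 0 2
2 3 0 3 2 1
1 0 2 1 2 1
0 0 3 1 2 2
3 2 2 0 1 3
2 3 3 0 0 3
step 10: 2 0 0 1 0 3
2 3 0 3 2 1
1 0 2 1 2 1
0 0 3 1 2 2
3 2 2 0 1 3
2 3 3 0 0 3
step 11: 2 0 0 1 1 0
2 3 0 3 2 2
1 0 2 1 2 1
0 0 3 1 2 2
3 2 2 0 1 3
2 3 3 0 0 3
step 12: 2 0 0 1 1 1
2 3 0 3 2 2
1 0 2 1 2 1
0 0 3 1 2 2
3 2 2 0 1 3
2 3 3 0 0 3
step 13: 2 0 0 1 1 2
2 3 0 3 2 2
1 0 2 1 2 1
0 0 3 1 2 2
3 2 2 0 1 3
2 3 3 0 0 3
step 14: 2 0 0 1 1 3
2 3 0 3 2 2
1 0 2 1 2 1
0 0 3 1 2 2
3 2 2 0 1 3
2 3 3 0 0 3
step 15: 2 0 0 1 2 0
2 3 0 3 2 3
1 0 2 1 2 1
0 0 3 1 2 2
3 2 2 0 1 3
2 3 3 0 0 3
step 16: 2 0 0 1 2 1
2 3 0 3 2 3
1 0 2 1 2 1
0 0 3 1 2 2
3 2 2 0 1 3
2 3 3 0 0 3
step 17: 2 0 0 1 2 2
2 3 0 3 2 3
1 0 2 1 2 1
0 0 3 1 2 2
3 2 2 0 1 3
2 3 3 0 0 3
step 18: 2 0 0 1 2 3
2 3 0 3 2 3
1 0 2 1 2 1
0 0 3 1 2 2
3 2 2 0 1 3
2 3 3 0 0 3
step 19: 2 0 0 1 3 1
2 3 0 3 3 0
1 0 2 1 2 2
0 0 3 1 2 2
3 2 2 0 1 3
2 3 3 0 0 3
step 20: 2 0 0 1 3 2
2 3 0 3 3 0
1 0 2 1 2 2
0 0 3 1 2 2
3 2 2 0 1 3
2 3 3 0 0 3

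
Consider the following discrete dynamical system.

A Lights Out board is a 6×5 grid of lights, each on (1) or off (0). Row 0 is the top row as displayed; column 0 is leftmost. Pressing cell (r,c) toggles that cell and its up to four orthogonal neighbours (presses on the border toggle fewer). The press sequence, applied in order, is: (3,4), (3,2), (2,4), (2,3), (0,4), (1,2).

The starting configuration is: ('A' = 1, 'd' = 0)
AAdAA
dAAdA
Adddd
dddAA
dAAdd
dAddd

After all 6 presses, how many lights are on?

13

0) AAdAA
dAAdA
Adddd
dddAA
dAAdd
dAddd
1) AAdAA
dAAdA
AdddA
ddddd
dAAdA
dAddd
2) AAdAA
dAAdA
AdAdA
dAAAd
dAddA
dAddd
3) AAdAA
dAAdd
AdAAd
dAAAA
dAddA
dAddd
4) AAdAA
dAAAd
AdddA
dAAdA
dAddA
dAddd
5) AAddd
dAAAA
AdddA
dAAdA
dAddA
dAddd
6) AAAdd
ddddA
AdAdA
dAAdA
dAddA
dAddd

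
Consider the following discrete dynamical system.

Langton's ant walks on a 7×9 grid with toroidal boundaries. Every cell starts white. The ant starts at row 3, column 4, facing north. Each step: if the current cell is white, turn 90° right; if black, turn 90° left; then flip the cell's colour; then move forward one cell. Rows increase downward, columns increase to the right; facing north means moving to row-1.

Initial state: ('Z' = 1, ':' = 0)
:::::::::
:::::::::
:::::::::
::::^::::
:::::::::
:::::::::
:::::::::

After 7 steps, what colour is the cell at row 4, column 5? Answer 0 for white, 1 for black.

1

[0] :::::::::
:::::::::
:::::::::
::::^::::
:::::::::
:::::::::
:::::::::
[1] :::::::::
:::::::::
:::::::::
::::Z>:::
:::::::::
:::::::::
:::::::::
[2] :::::::::
:::::::::
:::::::::
::::ZZ:::
:::::v:::
:::::::::
:::::::::
[3] :::::::::
:::::::::
:::::::::
::::ZZ:::
::::<Z:::
:::::::::
:::::::::
[4] :::::::::
:::::::::
:::::::::
::::^Z:::
::::ZZ:::
:::::::::
:::::::::
[5] :::::::::
:::::::::
:::::::::
:::<:Z:::
::::ZZ:::
:::::::::
:::::::::
[6] :::::::::
:::::::::
:::^:::::
:::Z:Z:::
::::ZZ:::
:::::::::
:::::::::
[7] :::::::::
:::::::::
:::Z>::::
:::Z:Z:::
::::ZZ:::
:::::::::
:::::::::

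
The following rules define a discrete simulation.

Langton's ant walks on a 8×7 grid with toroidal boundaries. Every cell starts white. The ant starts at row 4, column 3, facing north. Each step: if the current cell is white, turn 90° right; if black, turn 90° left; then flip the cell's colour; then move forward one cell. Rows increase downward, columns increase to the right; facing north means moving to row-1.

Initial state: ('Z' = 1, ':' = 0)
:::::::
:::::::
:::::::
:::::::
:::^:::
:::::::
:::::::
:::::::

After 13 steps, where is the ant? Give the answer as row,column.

4,2

step 0: :::::::
:::::::
:::::::
:::::::
:::^:::
:::::::
:::::::
:::::::
step 1: :::::::
:::::::
:::::::
:::::::
:::Z>::
:::::::
:::::::
:::::::
step 2: :::::::
:::::::
:::::::
:::::::
:::ZZ::
::::v::
:::::::
:::::::
step 3: :::::::
:::::::
:::::::
:::::::
:::ZZ::
:::<Z::
:::::::
:::::::
step 4: :::::::
:::::::
:::::::
:::::::
:::^Z::
:::ZZ::
:::::::
:::::::
step 5: :::::::
:::::::
:::::::
:::::::
::<:Z::
:::ZZ::
:::::::
:::::::
step 6: :::::::
:::::::
:::::::
::^::::
::Z:Z::
:::ZZ::
:::::::
:::::::
step 7: :::::::
:::::::
:::::::
::Z>:::
::Z:Z::
:::ZZ::
:::::::
:::::::
step 8: :::::::
:::::::
:::::::
::ZZ:::
::ZvZ::
:::ZZ::
:::::::
:::::::
step 9: :::::::
:::::::
:::::::
::ZZ:::
::<ZZ::
:::ZZ::
:::::::
:::::::
step 10: :::::::
:::::::
:::::::
::ZZ:::
:::ZZ::
::vZZ::
:::::::
:::::::
step 11: :::::::
:::::::
:::::::
::ZZ:::
:::ZZ::
:<ZZZ::
:::::::
:::::::
step 12: :::::::
:::::::
:::::::
::ZZ:::
:^:ZZ::
:ZZZZ::
:::::::
:::::::
step 13: :::::::
:::::::
:::::::
::ZZ:::
:Z>ZZ::
:ZZZZ::
:::::::
:::::::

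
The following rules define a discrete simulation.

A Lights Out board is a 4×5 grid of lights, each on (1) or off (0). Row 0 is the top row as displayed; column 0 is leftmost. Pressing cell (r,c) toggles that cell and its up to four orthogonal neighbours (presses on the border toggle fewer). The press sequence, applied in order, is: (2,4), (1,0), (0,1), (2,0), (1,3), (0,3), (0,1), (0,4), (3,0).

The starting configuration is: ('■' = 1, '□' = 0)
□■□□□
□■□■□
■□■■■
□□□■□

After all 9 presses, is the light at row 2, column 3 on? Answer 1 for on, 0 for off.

1

[0] □■□□□
□■□■□
■□■■■
□□□■□
[1] □■□□□
□■□■■
■□■□□
□□□■■
[2] ■■□□□
■□□■■
□□■□□
□□□■■
[3] □□■□□
■■□■■
□□■□□
□□□■■
[4] □□■□□
□■□■■
■■■□□
■□□■■
[5] □□■■□
□■■□□
■■■■□
■□□■■
[6] □□□□■
□■■■□
■■■■□
■□□■■
[7] ■■■□■
□□■■□
■■■■□
■□□■■
[8] ■■■■□
□□■■■
■■■■□
■□□■■
[9] ■■■■□
□□■■■
□■■■□
□■□■■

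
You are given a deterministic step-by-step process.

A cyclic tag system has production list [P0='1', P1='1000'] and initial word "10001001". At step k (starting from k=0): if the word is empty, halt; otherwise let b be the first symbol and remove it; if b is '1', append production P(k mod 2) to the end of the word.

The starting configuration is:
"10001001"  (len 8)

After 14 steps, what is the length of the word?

6

step 0: "10001001"  (len 8)
step 1: "00010011"  (len 8)
step 2: "0010011"  (len 7)
step 3: "010011"  (len 6)
step 4: "10011"  (len 5)
step 5: "00111"  (len 5)
step 6: "0111"  (len 4)
step 7: "111"  (len 3)
step 8: "111000"  (len 6)
step 9: "110001"  (len 6)
step 10: "100011000"  (len 9)
step 11: "000110001"  (len 9)
step 12: "00110001"  (len 8)
step 13: "0110001"  (len 7)
step 14: "110001"  (len 6)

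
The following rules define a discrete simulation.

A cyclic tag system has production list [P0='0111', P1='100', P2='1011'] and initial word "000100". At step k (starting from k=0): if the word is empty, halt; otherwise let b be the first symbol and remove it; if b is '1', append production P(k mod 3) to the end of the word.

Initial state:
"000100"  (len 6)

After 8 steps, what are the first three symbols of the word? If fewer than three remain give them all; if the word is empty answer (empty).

111

step 0: "000100"  (len 6)
step 1: "00100"  (len 5)
step 2: "0100"  (len 4)
step 3: "100"  (len 3)
step 4: "000111"  (len 6)
step 5: "00111"  (len 5)
step 6: "0111"  (len 4)
step 7: "111"  (len 3)
step 8: "11100"  (len 5)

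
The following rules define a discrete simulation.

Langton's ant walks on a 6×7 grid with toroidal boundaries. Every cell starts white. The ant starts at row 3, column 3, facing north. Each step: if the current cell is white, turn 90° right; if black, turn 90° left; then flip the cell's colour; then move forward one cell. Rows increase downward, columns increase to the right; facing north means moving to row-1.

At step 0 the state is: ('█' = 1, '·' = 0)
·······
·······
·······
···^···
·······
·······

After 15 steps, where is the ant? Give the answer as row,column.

gen 0: ·······
·······
·······
···^···
·······
·······
gen 1: ·······
·······
·······
···█>··
·······
·······
gen 2: ·······
·······
·······
···██··
····v··
·······
gen 3: ·······
·······
·······
···██··
···<█··
·······
gen 4: ·······
·······
·······
···^█··
···██··
·······
gen 5: ·······
·······
·······
··<·█··
···██··
·······
gen 6: ·······
·······
··^····
··█·█··
···██··
·······
gen 7: ·······
·······
··█>···
··█·█··
···██··
·······
gen 8: ·······
·······
··██···
··█v█··
···██··
·······
gen 9: ·······
·······
··██···
··<██··
···██··
·······
gen 10: ·······
·······
··██···
···██··
··v██··
·······
gen 11: ·······
·······
··██···
···██··
·<███··
·······
gen 12: ·······
·······
··██···
·^·██··
·████··
·······
gen 13: ·······
·······
··██···
·█>██··
·████··
·······
gen 14: ·······
·······
··██···
·████··
·█v██··
·······
gen 15: ·······
·······
··██···
·████··
·█·>█··
·······

4,3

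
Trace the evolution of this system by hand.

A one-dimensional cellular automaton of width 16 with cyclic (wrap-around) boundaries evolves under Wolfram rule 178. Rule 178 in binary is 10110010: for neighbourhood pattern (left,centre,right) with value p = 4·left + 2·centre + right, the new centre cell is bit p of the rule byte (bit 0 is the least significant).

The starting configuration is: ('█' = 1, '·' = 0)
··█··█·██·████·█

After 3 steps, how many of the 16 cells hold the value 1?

t=0: ··█··█·██·████·█
t=1: ██·██·█··█·██·█·
t=2: ··█··█·██·█··█·█
t=3: ██·██·█··█·██·█·

9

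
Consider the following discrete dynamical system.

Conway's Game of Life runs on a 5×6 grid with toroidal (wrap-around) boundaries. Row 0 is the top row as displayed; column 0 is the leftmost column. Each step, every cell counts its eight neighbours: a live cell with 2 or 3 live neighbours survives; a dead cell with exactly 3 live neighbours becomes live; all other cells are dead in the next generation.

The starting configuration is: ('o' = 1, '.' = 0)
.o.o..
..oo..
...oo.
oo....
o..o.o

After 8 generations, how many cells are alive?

13

t=0: .o.o..
..oo..
...oo.
oo....
o..o.o
t=1: oo.o..
......
.o.oo.
oooo..
....oo
t=2: o...oo
oo.oo.
oo.oo.
oo....
....oo
t=3: .o....
......
...oo.
.ooo..
.o..o.
t=4: ......
......
...oo.
.o....
oo.o..
t=5: ......
......
......
oo.oo.
ooo...
t=6: .o....
......
......
o..o.o
o.oo.o
t=7: ooo...
......
......
oooo.o
..oo.o
t=8: oooo..
.o....
ooo...
oo.o.o
.....o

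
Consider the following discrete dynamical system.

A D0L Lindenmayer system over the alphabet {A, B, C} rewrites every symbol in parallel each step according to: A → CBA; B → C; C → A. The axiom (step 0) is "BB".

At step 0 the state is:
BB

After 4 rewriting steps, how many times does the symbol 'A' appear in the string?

gen 0: BB
gen 1: CC
gen 2: AA
gen 3: CBACBA
gen 4: ACCBAACCBA

4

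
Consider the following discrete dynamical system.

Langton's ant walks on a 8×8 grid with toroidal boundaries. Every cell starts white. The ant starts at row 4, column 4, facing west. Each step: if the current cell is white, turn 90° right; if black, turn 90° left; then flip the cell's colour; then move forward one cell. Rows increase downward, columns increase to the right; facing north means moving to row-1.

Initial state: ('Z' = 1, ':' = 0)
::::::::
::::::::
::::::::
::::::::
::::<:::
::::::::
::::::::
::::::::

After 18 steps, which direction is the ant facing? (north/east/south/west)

0) ::::::::
::::::::
::::::::
::::::::
::::<:::
::::::::
::::::::
::::::::
1) ::::::::
::::::::
::::::::
::::^:::
::::Z:::
::::::::
::::::::
::::::::
2) ::::::::
::::::::
::::::::
::::Z>::
::::Z:::
::::::::
::::::::
::::::::
3) ::::::::
::::::::
::::::::
::::ZZ::
::::Zv::
::::::::
::::::::
::::::::
4) ::::::::
::::::::
::::::::
::::ZZ::
::::<Z::
::::::::
::::::::
::::::::
5) ::::::::
::::::::
::::::::
::::ZZ::
:::::Z::
::::v:::
::::::::
::::::::
6) ::::::::
::::::::
::::::::
::::ZZ::
:::::Z::
:::<Z:::
::::::::
::::::::
7) ::::::::
::::::::
::::::::
::::ZZ::
:::^:Z::
:::ZZ:::
::::::::
::::::::
8) ::::::::
::::::::
::::::::
::::ZZ::
:::Z>Z::
:::ZZ:::
::::::::
::::::::
9) ::::::::
::::::::
::::::::
::::ZZ::
:::ZZZ::
:::Zv:::
::::::::
::::::::
10) ::::::::
::::::::
::::::::
::::ZZ::
:::ZZZ::
:::Z:>::
::::::::
::::::::
11) ::::::::
::::::::
::::::::
::::ZZ::
:::ZZZ::
:::Z:Z::
:::::v::
::::::::
12) ::::::::
::::::::
::::::::
::::ZZ::
:::ZZZ::
:::Z:Z::
::::<Z::
::::::::
13) ::::::::
::::::::
::::::::
::::ZZ::
:::ZZZ::
:::Z^Z::
::::ZZ::
::::::::
14) ::::::::
::::::::
::::::::
::::ZZ::
:::ZZZ::
:::ZZ>::
::::ZZ::
::::::::
15) ::::::::
::::::::
::::::::
::::ZZ::
:::ZZ^::
:::ZZ:::
::::ZZ::
::::::::
16) ::::::::
::::::::
::::::::
::::ZZ::
:::Z<:::
:::ZZ:::
::::ZZ::
::::::::
17) ::::::::
::::::::
::::::::
::::ZZ::
:::Z::::
:::Zv:::
::::ZZ::
::::::::
18) ::::::::
::::::::
::::::::
::::ZZ::
:::Z::::
:::Z:>::
::::ZZ::
::::::::

east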